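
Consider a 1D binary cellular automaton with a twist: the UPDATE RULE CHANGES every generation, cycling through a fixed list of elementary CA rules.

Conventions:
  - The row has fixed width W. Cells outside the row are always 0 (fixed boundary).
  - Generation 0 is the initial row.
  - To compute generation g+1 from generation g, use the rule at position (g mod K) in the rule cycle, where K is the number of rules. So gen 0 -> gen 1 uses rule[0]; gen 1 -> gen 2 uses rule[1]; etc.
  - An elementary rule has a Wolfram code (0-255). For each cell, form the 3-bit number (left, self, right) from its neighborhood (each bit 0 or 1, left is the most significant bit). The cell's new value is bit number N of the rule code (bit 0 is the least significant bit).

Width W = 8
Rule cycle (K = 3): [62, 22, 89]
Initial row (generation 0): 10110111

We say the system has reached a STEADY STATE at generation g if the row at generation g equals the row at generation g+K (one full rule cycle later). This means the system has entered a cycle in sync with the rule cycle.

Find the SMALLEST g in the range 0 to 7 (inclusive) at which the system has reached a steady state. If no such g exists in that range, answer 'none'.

Answer: none

Derivation:
Gen 0: 10110111
Gen 1 (rule 62): 11101100
Gen 2 (rule 22): 00000010
Gen 3 (rule 89): 11111001
Gen 4 (rule 62): 10000111
Gen 5 (rule 22): 11001000
Gen 6 (rule 89): 11100111
Gen 7 (rule 62): 10011100
Gen 8 (rule 22): 11100010
Gen 9 (rule 89): 10111001
Gen 10 (rule 62): 11100111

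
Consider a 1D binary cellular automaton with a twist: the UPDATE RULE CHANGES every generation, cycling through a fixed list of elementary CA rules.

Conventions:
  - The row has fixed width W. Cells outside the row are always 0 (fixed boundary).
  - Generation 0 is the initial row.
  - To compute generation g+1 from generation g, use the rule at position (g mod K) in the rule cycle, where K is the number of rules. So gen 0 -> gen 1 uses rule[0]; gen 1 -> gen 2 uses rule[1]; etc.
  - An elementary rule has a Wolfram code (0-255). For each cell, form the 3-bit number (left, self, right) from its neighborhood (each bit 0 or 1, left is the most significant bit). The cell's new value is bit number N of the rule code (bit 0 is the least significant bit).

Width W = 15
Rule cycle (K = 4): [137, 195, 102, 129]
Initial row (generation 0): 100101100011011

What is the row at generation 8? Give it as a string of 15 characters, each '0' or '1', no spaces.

Gen 0: 100101100011011
Gen 1 (rule 137): 000001001010010
Gen 2 (rule 195): 111110010000100
Gen 3 (rule 102): 000010110001100
Gen 4 (rule 129): 111000000100001
Gen 5 (rule 137): 110011110001100
Gen 6 (rule 195): 010101110110101
Gen 7 (rule 102): 111110011011111
Gen 8 (rule 129): 011100000001110

Answer: 011100000001110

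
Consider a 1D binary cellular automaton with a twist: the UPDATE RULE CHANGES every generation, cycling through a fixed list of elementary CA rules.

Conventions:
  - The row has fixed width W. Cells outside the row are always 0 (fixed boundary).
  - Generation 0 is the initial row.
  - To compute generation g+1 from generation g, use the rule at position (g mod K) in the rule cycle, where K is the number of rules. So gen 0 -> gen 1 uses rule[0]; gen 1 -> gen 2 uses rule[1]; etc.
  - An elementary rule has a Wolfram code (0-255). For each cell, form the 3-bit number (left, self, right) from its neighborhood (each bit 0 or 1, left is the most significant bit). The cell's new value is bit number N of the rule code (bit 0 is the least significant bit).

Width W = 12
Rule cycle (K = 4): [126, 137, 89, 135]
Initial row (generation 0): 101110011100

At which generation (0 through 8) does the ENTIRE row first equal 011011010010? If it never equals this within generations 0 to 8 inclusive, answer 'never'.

Gen 0: 101110011100
Gen 1 (rule 126): 111011110110
Gen 2 (rule 137): 110011100100
Gen 3 (rule 89): 111010110011
Gen 4 (rule 135): 010010000100
Gen 5 (rule 126): 111111001110
Gen 6 (rule 137): 111110001100
Gen 7 (rule 89): 100011101111
Gen 8 (rule 135): 101101000110

Answer: never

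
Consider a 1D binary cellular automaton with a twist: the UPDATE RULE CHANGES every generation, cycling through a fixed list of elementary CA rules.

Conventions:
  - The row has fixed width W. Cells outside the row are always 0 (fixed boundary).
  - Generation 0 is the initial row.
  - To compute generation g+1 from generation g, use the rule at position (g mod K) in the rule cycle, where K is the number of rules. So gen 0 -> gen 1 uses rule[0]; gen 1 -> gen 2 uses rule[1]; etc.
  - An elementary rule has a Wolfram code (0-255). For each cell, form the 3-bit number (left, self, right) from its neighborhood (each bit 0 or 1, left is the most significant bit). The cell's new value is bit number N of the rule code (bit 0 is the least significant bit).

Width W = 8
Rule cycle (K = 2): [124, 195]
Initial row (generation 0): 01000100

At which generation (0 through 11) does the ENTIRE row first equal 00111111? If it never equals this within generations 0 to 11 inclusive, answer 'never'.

Answer: never

Derivation:
Gen 0: 01000100
Gen 1 (rule 124): 01100110
Gen 2 (rule 195): 10101010
Gen 3 (rule 124): 11111111
Gen 4 (rule 195): 01111111
Gen 5 (rule 124): 01000001
Gen 6 (rule 195): 10011110
Gen 7 (rule 124): 11010011
Gen 8 (rule 195): 01000101
Gen 9 (rule 124): 01100111
Gen 10 (rule 195): 10101011
Gen 11 (rule 124): 11111111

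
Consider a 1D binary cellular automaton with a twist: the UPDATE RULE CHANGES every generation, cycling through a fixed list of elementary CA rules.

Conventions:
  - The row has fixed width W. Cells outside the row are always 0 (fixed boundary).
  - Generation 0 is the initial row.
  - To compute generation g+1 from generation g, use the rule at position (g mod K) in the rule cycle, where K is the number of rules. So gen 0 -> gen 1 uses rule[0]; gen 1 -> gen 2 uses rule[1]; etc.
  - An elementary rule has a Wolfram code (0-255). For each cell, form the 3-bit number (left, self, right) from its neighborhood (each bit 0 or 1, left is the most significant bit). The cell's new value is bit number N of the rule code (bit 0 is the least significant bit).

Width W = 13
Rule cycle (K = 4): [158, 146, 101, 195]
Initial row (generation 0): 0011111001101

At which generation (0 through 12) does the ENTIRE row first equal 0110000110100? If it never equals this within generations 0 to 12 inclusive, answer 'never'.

Answer: never

Derivation:
Gen 0: 0011111001101
Gen 1 (rule 158): 0111110111001
Gen 2 (rule 146): 1011100010110
Gen 3 (rule 101): 1100101011010
Gen 4 (rule 195): 0101000001000
Gen 5 (rule 158): 1101100011100
Gen 6 (rule 146): 0000010101010
Gen 7 (rule 101): 1111011111110
Gen 8 (rule 195): 0111001111110
Gen 9 (rule 158): 1110111111101
Gen 10 (rule 146): 0100011111000
Gen 11 (rule 101): 0101000001011
Gen 12 (rule 195): 1000011110001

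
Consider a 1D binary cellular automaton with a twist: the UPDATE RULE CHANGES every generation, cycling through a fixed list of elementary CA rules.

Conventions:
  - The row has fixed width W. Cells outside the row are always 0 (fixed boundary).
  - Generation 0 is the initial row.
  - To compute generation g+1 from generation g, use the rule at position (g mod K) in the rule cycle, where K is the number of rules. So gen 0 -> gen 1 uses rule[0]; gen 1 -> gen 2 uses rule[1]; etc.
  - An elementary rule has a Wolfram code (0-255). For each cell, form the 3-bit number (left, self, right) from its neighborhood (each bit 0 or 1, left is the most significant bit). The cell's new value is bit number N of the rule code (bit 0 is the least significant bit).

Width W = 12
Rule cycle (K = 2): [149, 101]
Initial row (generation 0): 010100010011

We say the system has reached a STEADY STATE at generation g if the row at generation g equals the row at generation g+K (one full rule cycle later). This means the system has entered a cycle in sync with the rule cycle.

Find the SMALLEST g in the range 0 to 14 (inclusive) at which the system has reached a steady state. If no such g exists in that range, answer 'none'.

Answer: 3

Derivation:
Gen 0: 010100010011
Gen 1 (rule 149): 010111011000
Gen 2 (rule 101): 011001101011
Gen 3 (rule 149): 000100001000
Gen 4 (rule 101): 110101101011
Gen 5 (rule 149): 000100001000
Gen 6 (rule 101): 110101101011
Gen 7 (rule 149): 000100001000
Gen 8 (rule 101): 110101101011
Gen 9 (rule 149): 000100001000
Gen 10 (rule 101): 110101101011
Gen 11 (rule 149): 000100001000
Gen 12 (rule 101): 110101101011
Gen 13 (rule 149): 000100001000
Gen 14 (rule 101): 110101101011
Gen 15 (rule 149): 000100001000
Gen 16 (rule 101): 110101101011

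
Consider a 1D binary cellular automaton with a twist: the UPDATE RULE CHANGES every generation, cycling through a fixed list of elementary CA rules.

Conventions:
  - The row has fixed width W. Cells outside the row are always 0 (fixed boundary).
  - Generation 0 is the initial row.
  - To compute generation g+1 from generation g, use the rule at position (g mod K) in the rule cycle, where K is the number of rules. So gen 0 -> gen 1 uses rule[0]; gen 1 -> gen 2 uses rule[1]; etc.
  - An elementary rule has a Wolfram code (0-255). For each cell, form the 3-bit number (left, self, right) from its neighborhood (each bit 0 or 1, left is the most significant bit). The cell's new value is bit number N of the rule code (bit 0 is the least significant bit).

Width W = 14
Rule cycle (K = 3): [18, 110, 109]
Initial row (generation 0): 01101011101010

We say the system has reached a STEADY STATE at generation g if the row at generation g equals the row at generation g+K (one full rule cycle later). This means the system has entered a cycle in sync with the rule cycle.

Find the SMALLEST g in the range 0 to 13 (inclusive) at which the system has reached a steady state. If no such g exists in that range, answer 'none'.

Answer: 4

Derivation:
Gen 0: 01101011101010
Gen 1 (rule 18): 10000000000001
Gen 2 (rule 110): 10000000000011
Gen 3 (rule 109): 10111111111011
Gen 4 (rule 18): 00000000000000
Gen 5 (rule 110): 00000000000000
Gen 6 (rule 109): 11111111111111
Gen 7 (rule 18): 00000000000000
Gen 8 (rule 110): 00000000000000
Gen 9 (rule 109): 11111111111111
Gen 10 (rule 18): 00000000000000
Gen 11 (rule 110): 00000000000000
Gen 12 (rule 109): 11111111111111
Gen 13 (rule 18): 00000000000000
Gen 14 (rule 110): 00000000000000
Gen 15 (rule 109): 11111111111111
Gen 16 (rule 18): 00000000000000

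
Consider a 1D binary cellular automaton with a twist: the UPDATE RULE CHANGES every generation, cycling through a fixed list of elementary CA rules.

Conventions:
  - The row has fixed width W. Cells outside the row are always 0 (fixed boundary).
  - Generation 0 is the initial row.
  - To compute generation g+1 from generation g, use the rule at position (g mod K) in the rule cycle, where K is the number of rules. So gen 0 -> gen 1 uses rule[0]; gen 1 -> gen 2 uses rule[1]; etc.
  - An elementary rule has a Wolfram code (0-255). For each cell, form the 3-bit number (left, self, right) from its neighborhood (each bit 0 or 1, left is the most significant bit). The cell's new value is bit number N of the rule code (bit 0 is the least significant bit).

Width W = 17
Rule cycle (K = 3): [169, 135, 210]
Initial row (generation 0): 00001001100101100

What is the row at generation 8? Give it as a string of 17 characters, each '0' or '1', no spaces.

Answer: 11111000000101101

Derivation:
Gen 0: 00001001100101100
Gen 1 (rule 169): 11100001000011001
Gen 2 (rule 135): 01001111011100011
Gen 3 (rule 210): 10110111001110101
Gen 4 (rule 169): 01101110001101010
Gen 5 (rule 135): 10000100110001010
Gen 6 (rule 210): 01001011011010001
Gen 7 (rule 169): 00000110110100100
Gen 8 (rule 135): 11111000000101101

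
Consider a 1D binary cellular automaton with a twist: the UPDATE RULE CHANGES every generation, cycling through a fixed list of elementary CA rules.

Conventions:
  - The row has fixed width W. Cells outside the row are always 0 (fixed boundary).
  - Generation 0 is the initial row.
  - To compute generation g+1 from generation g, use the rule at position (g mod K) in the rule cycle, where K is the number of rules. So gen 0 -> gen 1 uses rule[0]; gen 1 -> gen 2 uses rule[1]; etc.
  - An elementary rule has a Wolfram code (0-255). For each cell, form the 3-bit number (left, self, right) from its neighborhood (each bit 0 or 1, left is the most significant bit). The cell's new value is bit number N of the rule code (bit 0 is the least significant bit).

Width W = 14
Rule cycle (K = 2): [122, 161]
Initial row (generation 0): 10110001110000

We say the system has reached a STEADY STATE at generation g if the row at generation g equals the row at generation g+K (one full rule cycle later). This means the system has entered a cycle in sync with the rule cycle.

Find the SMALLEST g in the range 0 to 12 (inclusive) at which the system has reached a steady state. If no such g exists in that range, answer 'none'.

Answer: 4

Derivation:
Gen 0: 10110001110000
Gen 1 (rule 122): 01111011011000
Gen 2 (rule 161): 00110100100011
Gen 3 (rule 122): 01111011010111
Gen 4 (rule 161): 00110100101010
Gen 5 (rule 122): 01111011010101
Gen 6 (rule 161): 00110100101010
Gen 7 (rule 122): 01111011010101
Gen 8 (rule 161): 00110100101010
Gen 9 (rule 122): 01111011010101
Gen 10 (rule 161): 00110100101010
Gen 11 (rule 122): 01111011010101
Gen 12 (rule 161): 00110100101010
Gen 13 (rule 122): 01111011010101
Gen 14 (rule 161): 00110100101010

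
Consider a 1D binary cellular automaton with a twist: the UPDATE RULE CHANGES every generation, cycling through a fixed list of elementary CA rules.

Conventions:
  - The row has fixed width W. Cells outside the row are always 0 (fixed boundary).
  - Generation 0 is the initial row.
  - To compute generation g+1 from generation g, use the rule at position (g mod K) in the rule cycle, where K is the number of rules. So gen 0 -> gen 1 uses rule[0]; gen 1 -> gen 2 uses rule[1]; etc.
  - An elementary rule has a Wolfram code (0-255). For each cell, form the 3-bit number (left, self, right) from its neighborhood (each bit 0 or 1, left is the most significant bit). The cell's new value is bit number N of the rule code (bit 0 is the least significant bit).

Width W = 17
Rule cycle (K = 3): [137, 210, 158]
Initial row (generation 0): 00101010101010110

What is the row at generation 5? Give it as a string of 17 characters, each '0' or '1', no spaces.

Gen 0: 00101010101010110
Gen 1 (rule 137): 10000000000000100
Gen 2 (rule 210): 01000000000001010
Gen 3 (rule 158): 11100000000011011
Gen 4 (rule 137): 11001111111010010
Gen 5 (rule 210): 01110111111001101

Answer: 01110111111001101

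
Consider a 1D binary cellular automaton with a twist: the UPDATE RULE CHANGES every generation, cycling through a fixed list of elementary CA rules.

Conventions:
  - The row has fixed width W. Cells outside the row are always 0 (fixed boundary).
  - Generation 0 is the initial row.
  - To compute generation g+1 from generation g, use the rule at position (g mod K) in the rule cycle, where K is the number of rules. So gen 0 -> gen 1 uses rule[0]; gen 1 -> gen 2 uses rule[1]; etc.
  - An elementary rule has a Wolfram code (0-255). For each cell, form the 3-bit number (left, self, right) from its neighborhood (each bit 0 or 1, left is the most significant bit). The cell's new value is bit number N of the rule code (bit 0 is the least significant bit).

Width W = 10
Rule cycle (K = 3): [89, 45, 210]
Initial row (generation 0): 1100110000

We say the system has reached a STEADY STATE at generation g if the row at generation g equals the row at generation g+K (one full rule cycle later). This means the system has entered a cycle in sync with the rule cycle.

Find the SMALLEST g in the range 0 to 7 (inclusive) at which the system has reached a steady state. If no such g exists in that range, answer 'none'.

Answer: 4

Derivation:
Gen 0: 1100110000
Gen 1 (rule 89): 1110111111
Gen 2 (rule 45): 1001100000
Gen 3 (rule 210): 0110110000
Gen 4 (rule 89): 0110111111
Gen 5 (rule 45): 0101100000
Gen 6 (rule 210): 1000110000
Gen 7 (rule 89): 0110111111
Gen 8 (rule 45): 0101100000
Gen 9 (rule 210): 1000110000
Gen 10 (rule 89): 0110111111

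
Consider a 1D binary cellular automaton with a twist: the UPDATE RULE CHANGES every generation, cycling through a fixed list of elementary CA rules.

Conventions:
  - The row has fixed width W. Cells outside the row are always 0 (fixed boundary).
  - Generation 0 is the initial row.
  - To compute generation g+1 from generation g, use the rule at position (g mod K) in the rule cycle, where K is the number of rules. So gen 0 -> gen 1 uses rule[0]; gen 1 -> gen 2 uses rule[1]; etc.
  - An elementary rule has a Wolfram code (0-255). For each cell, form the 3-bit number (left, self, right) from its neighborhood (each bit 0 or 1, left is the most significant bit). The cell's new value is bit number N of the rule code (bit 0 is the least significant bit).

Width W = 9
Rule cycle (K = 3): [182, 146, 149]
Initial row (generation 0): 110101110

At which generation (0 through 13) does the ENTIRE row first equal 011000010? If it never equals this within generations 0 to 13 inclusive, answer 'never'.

Gen 0: 110101110
Gen 1 (rule 182): 001110101
Gen 2 (rule 146): 010100000
Gen 3 (rule 149): 010111111
Gen 4 (rule 182): 111011110
Gen 5 (rule 146): 010001101
Gen 6 (rule 149): 011100001
Gen 7 (rule 182): 101010011
Gen 8 (rule 146): 000001100
Gen 9 (rule 149): 111100011
Gen 10 (rule 182): 011010100
Gen 11 (rule 146): 100000010
Gen 12 (rule 149): 111111011
Gen 13 (rule 182): 011110100

Answer: never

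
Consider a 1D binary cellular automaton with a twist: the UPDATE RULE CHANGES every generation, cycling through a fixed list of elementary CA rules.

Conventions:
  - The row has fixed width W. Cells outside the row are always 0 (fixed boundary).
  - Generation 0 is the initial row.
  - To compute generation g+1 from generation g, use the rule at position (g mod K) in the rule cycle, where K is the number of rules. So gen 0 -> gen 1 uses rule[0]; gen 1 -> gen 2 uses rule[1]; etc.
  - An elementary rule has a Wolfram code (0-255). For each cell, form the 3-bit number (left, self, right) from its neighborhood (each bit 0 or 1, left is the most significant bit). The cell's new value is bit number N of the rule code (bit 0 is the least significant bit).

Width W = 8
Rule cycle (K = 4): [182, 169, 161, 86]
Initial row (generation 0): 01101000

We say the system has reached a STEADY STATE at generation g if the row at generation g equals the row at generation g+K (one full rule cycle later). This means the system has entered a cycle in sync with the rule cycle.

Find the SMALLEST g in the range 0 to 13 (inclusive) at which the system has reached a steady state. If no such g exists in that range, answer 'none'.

Gen 0: 01101000
Gen 1 (rule 182): 10011100
Gen 2 (rule 169): 00011001
Gen 3 (rule 161): 11000000
Gen 4 (rule 86): 01100000
Gen 5 (rule 182): 10010000
Gen 6 (rule 169): 00000111
Gen 7 (rule 161): 11110010
Gen 8 (rule 86): 00011111
Gen 9 (rule 182): 00101110
Gen 10 (rule 169): 10011100
Gen 11 (rule 161): 00001001
Gen 12 (rule 86): 00011111
Gen 13 (rule 182): 00101110
Gen 14 (rule 169): 10011100
Gen 15 (rule 161): 00001001
Gen 16 (rule 86): 00011111
Gen 17 (rule 182): 00101110

Answer: 8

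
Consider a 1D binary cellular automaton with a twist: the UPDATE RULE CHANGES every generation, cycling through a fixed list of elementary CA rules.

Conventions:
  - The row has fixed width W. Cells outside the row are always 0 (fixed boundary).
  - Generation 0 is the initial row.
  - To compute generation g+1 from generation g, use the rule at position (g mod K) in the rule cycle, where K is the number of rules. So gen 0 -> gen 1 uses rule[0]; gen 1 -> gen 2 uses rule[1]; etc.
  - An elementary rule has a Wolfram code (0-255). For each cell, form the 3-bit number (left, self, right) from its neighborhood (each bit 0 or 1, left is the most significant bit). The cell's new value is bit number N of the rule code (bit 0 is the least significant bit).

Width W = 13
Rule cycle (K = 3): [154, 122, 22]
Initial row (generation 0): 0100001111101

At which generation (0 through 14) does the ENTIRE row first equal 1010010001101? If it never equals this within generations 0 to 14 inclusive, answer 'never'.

Gen 0: 0100001111101
Gen 1 (rule 154): 1010011111000
Gen 2 (rule 122): 0101110001100
Gen 3 (rule 22): 1100001010010
Gen 4 (rule 154): 1010010001101
Gen 5 (rule 122): 0101101011110
Gen 6 (rule 22): 1100001000001
Gen 7 (rule 154): 1010010100010
Gen 8 (rule 122): 0101101010101
Gen 9 (rule 22): 1100001010101
Gen 10 (rule 154): 1010010000000
Gen 11 (rule 122): 0101101000000
Gen 12 (rule 22): 1100001100000
Gen 13 (rule 154): 1010011010000
Gen 14 (rule 122): 0101111101000

Answer: 4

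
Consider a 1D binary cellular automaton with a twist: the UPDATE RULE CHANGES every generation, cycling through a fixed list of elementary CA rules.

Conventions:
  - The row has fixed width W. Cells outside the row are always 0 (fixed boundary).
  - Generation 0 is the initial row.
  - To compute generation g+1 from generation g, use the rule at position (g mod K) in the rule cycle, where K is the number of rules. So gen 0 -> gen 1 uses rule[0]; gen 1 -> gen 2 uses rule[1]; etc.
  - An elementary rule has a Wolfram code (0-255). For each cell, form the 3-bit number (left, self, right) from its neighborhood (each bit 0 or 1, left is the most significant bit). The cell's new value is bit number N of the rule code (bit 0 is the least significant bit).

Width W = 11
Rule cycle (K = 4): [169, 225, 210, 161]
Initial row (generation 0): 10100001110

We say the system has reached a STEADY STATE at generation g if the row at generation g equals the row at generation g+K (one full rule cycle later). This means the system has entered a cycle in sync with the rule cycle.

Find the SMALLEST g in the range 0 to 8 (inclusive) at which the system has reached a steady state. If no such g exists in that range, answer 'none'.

Gen 0: 10100001110
Gen 1 (rule 169): 01001101100
Gen 2 (rule 225): 00000110101
Gen 3 (rule 210): 00001010000
Gen 4 (rule 161): 11100100111
Gen 5 (rule 169): 11000000110
Gen 6 (rule 225): 01011110010
Gen 7 (rule 210): 10001111101
Gen 8 (rule 161): 00100111010
Gen 9 (rule 169): 10000110100
Gen 10 (rule 225): 00110011001
Gen 11 (rule 210): 01011101110
Gen 12 (rule 161): 00101010100

Answer: none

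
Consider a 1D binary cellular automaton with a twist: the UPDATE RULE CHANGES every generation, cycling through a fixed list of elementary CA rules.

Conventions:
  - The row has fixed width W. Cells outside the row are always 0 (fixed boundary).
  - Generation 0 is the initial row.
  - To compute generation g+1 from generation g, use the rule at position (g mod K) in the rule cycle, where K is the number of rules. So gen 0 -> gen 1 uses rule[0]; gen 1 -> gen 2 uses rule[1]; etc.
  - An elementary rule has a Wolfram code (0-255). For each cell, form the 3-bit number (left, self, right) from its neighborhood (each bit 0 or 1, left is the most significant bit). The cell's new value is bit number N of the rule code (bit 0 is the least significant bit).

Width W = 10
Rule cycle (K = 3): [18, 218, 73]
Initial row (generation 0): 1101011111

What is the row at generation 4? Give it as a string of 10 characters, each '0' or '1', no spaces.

Gen 0: 1101011111
Gen 1 (rule 18): 0000000000
Gen 2 (rule 218): 0000000000
Gen 3 (rule 73): 1111111111
Gen 4 (rule 18): 0000000000

Answer: 0000000000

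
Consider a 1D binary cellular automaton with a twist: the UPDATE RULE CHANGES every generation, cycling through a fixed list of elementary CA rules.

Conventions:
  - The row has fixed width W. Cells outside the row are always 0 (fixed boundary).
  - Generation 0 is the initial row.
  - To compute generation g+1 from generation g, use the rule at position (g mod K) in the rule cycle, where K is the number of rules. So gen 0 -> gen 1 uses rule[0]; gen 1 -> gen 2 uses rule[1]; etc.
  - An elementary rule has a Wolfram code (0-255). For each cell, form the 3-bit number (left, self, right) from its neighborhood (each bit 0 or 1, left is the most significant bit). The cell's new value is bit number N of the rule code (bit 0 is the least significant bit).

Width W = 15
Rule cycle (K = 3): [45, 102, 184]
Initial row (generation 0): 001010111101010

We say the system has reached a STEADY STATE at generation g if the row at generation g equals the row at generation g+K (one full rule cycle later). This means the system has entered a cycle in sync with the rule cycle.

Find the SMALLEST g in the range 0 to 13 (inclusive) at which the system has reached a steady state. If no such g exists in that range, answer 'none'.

Answer: none

Derivation:
Gen 0: 001010111101010
Gen 1 (rule 45): 101111100011110
Gen 2 (rule 102): 110000100100010
Gen 3 (rule 184): 101000010010001
Gen 4 (rule 45): 111011010010101
Gen 5 (rule 102): 001101110111111
Gen 6 (rule 184): 001011101111110
Gen 7 (rule 45): 101110011000000
Gen 8 (rule 102): 110010101000000
Gen 9 (rule 184): 101001010100000
Gen 10 (rule 45): 111001111101111
Gen 11 (rule 102): 001010000110001
Gen 12 (rule 184): 000101000101000
Gen 13 (rule 45): 110111010111011
Gen 14 (rule 102): 011001111001101
Gen 15 (rule 184): 010101110101010
Gen 16 (rule 45): 011111001111110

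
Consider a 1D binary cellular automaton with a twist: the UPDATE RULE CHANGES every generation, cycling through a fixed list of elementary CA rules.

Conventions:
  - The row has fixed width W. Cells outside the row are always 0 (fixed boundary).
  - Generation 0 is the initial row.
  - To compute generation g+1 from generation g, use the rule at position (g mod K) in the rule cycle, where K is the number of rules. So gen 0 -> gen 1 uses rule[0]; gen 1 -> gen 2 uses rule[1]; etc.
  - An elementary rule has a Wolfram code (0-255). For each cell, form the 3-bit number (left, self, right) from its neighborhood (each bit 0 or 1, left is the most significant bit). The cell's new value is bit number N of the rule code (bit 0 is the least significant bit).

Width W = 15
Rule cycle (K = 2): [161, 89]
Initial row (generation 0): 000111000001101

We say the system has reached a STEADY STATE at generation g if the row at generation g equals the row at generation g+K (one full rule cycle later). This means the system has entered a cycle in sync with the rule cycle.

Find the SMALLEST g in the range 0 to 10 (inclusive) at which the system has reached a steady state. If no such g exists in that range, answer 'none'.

Gen 0: 000111000001101
Gen 1 (rule 161): 110010011100010
Gen 2 (rule 89): 111001010111001
Gen 3 (rule 161): 010000101010000
Gen 4 (rule 89): 001110000001111
Gen 5 (rule 161): 100100111100110
Gen 6 (rule 89): 010010100110111
Gen 7 (rule 161): 000001000001010
Gen 8 (rule 89): 111100111100001
Gen 9 (rule 161): 011000011001100
Gen 10 (rule 89): 011111011101111
Gen 11 (rule 161): 001110101010110
Gen 12 (rule 89): 101010000000111

Answer: none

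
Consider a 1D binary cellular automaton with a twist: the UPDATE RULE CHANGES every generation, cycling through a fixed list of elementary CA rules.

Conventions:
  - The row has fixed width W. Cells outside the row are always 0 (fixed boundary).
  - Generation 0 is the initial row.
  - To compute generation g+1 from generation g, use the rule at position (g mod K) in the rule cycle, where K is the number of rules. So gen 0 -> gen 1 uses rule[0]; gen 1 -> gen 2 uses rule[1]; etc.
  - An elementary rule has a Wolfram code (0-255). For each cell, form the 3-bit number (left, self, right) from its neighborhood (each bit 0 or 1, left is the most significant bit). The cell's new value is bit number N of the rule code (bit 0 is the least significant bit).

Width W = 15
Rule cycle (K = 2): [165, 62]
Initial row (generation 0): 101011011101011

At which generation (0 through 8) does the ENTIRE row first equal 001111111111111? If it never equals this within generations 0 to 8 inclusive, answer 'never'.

Gen 0: 101011011101011
Gen 1 (rule 165): 111100101011100
Gen 2 (rule 62): 100011111110010
Gen 3 (rule 165): 101001111100010
Gen 4 (rule 62): 111111000010111
Gen 5 (rule 165): 011110011011010
Gen 6 (rule 62): 110001110110111
Gen 7 (rule 165): 000100101001010
Gen 8 (rule 62): 001111111111111

Answer: 8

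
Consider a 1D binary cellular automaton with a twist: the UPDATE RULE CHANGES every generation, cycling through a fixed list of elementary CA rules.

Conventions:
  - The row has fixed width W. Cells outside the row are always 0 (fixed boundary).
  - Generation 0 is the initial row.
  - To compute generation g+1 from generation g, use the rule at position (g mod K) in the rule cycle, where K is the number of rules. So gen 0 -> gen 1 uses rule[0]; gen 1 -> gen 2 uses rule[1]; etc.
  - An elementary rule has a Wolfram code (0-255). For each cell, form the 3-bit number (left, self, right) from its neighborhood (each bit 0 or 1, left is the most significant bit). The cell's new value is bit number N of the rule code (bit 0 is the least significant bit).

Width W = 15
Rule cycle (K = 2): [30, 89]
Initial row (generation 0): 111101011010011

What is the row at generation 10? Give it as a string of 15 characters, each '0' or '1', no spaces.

Answer: 000010001010011

Derivation:
Gen 0: 111101011010011
Gen 1 (rule 30): 100001010011110
Gen 2 (rule 89): 011100001010011
Gen 3 (rule 30): 110010011011110
Gen 4 (rule 89): 111001011010011
Gen 5 (rule 30): 100111010011110
Gen 6 (rule 89): 010101001010011
Gen 7 (rule 30): 110101111011110
Gen 8 (rule 89): 110001001010011
Gen 9 (rule 30): 101011111011110
Gen 10 (rule 89): 000010001010011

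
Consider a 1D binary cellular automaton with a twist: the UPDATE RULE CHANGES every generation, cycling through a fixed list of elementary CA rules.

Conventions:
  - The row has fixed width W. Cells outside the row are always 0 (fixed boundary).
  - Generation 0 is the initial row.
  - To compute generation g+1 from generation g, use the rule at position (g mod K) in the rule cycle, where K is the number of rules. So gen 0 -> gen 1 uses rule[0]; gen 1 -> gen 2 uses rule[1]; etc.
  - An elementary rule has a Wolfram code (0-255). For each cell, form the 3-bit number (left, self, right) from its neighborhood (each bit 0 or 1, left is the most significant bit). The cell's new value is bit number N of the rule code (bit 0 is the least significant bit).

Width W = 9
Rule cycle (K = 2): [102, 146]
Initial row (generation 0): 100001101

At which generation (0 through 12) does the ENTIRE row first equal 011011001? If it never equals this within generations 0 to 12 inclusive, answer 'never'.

Answer: 4

Derivation:
Gen 0: 100001101
Gen 1 (rule 102): 100010111
Gen 2 (rule 146): 010100010
Gen 3 (rule 102): 111100110
Gen 4 (rule 146): 011011001
Gen 5 (rule 102): 101101011
Gen 6 (rule 146): 000000000
Gen 7 (rule 102): 000000000
Gen 8 (rule 146): 000000000
Gen 9 (rule 102): 000000000
Gen 10 (rule 146): 000000000
Gen 11 (rule 102): 000000000
Gen 12 (rule 146): 000000000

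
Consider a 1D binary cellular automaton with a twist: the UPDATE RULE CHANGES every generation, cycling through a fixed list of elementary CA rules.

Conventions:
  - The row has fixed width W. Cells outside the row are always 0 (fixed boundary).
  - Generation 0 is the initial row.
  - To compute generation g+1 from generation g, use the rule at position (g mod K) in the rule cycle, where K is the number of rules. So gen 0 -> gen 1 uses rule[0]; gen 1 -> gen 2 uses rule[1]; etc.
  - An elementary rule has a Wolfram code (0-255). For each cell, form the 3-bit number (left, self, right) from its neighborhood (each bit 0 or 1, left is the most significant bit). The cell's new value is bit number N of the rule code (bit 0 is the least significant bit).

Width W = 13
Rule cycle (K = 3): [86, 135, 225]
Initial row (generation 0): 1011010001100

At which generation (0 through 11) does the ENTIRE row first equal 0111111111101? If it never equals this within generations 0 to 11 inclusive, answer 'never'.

Answer: 7

Derivation:
Gen 0: 1011010001100
Gen 1 (rule 86): 1001011010110
Gen 2 (rule 135): 1011000010000
Gen 3 (rule 225): 0101011000111
Gen 4 (rule 86): 1101001101001
Gen 5 (rule 135): 0001010001011
Gen 6 (rule 225): 1100100100101
Gen 7 (rule 86): 0111111111101
Gen 8 (rule 135): 1011111111001
Gen 9 (rule 225): 0101111111000
Gen 10 (rule 86): 1100000001100
Gen 11 (rule 135): 0001111110001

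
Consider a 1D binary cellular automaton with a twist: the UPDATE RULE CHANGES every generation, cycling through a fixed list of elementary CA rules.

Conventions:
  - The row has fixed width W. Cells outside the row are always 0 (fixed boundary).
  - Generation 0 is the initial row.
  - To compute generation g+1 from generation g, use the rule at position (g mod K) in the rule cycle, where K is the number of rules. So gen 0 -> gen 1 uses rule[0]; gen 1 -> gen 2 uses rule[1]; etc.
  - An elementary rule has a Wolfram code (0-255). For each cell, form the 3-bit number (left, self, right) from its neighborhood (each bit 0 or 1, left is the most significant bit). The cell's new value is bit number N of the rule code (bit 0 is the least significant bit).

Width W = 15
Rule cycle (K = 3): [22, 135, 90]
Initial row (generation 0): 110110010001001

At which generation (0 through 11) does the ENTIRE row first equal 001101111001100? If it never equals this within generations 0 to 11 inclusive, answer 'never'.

Answer: never

Derivation:
Gen 0: 110110010001001
Gen 1 (rule 22): 000001111011111
Gen 2 (rule 135): 111110110001110
Gen 3 (rule 90): 100010111011011
Gen 4 (rule 22): 110110000000000
Gen 5 (rule 135): 000000111111111
Gen 6 (rule 90): 000001100000001
Gen 7 (rule 22): 000010010000011
Gen 8 (rule 135): 111110110111100
Gen 9 (rule 90): 100010110100110
Gen 10 (rule 22): 110110000111001
Gen 11 (rule 135): 000000111010011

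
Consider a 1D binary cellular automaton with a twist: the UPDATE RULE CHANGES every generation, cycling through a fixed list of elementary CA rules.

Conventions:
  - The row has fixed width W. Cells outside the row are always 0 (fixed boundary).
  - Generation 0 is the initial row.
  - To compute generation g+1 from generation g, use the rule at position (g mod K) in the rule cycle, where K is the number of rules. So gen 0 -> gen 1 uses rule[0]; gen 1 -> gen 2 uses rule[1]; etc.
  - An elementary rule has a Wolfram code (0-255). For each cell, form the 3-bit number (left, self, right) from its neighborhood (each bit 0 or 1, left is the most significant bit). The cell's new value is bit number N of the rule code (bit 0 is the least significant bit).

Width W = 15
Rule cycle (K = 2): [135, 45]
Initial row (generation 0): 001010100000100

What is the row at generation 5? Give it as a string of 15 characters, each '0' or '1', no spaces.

Gen 0: 001010100000100
Gen 1 (rule 135): 111010101111101
Gen 2 (rule 45): 100111111000011
Gen 3 (rule 135): 101011110011100
Gen 4 (rule 45): 111110000010001
Gen 5 (rule 135): 011100111110111

Answer: 011100111110111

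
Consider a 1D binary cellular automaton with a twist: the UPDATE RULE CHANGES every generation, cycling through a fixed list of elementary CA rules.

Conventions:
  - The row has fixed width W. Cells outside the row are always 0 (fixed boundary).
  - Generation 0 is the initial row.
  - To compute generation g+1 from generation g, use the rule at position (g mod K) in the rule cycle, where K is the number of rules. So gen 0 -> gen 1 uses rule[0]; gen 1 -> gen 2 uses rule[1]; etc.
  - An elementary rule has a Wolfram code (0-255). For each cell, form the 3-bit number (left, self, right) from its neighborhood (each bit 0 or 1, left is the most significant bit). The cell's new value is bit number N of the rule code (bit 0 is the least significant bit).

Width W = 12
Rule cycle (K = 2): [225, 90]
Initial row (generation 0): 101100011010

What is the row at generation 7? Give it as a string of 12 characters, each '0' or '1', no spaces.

Gen 0: 101100011010
Gen 1 (rule 225): 010101001100
Gen 2 (rule 90): 100000111110
Gen 3 (rule 225): 001110011110
Gen 4 (rule 90): 011011110011
Gen 5 (rule 225): 001101110001
Gen 6 (rule 90): 011101011010
Gen 7 (rule 225): 001110101100

Answer: 001110101100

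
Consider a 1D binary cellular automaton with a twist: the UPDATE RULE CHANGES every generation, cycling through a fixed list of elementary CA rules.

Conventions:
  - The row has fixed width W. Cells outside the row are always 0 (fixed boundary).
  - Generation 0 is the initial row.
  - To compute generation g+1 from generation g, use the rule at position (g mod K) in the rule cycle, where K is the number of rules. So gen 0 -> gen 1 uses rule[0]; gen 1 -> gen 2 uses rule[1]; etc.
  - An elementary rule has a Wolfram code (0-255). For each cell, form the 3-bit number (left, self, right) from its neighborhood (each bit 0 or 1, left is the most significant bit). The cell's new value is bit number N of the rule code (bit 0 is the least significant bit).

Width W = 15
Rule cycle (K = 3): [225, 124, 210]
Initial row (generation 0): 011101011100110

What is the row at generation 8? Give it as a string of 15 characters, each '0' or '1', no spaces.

Gen 0: 011101011100110
Gen 1 (rule 225): 001110101100010
Gen 2 (rule 124): 001011111110011
Gen 3 (rule 210): 010001111111101
Gen 4 (rule 225): 000100111111110
Gen 5 (rule 124): 000110100000011
Gen 6 (rule 210): 001010010000101
Gen 7 (rule 225): 100100000110010
Gen 8 (rule 124): 110110000111011

Answer: 110110000111011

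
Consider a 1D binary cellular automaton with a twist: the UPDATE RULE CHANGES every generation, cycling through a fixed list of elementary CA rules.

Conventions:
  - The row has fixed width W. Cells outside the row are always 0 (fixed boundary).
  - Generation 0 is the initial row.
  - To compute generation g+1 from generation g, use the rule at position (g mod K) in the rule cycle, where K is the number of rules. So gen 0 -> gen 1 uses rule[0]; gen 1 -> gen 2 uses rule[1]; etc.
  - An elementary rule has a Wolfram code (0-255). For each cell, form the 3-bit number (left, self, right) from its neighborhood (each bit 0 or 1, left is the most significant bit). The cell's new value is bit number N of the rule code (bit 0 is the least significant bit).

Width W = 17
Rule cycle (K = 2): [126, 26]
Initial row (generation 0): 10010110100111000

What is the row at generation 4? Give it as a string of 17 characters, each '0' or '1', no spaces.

Gen 0: 10010110100111000
Gen 1 (rule 126): 11111111111101100
Gen 2 (rule 26): 10000000000001010
Gen 3 (rule 126): 11000000000011111
Gen 4 (rule 26): 10100000000110000

Answer: 10100000000110000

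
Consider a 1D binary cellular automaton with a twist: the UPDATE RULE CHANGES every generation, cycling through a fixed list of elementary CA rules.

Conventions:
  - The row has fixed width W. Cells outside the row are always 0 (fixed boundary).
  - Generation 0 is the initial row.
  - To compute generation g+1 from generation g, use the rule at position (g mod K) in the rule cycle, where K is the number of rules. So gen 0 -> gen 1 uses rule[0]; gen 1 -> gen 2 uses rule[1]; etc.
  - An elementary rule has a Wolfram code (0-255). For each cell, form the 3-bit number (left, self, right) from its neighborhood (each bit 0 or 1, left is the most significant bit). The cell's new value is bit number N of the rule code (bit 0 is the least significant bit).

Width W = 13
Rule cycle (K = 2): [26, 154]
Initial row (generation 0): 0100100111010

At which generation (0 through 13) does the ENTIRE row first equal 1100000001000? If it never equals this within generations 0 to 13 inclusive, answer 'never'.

Gen 0: 0100100111010
Gen 1 (rule 26): 1011011100001
Gen 2 (rule 154): 0010011010010
Gen 3 (rule 26): 0101110001101
Gen 4 (rule 154): 1001101011000
Gen 5 (rule 26): 0111000010100
Gen 6 (rule 154): 1110100100010
Gen 7 (rule 26): 1000011010101
Gen 8 (rule 154): 0100110000000
Gen 9 (rule 26): 1011101000000
Gen 10 (rule 154): 0011000100000
Gen 11 (rule 26): 0110101010000
Gen 12 (rule 154): 1100000001000
Gen 13 (rule 26): 1010000010100

Answer: 12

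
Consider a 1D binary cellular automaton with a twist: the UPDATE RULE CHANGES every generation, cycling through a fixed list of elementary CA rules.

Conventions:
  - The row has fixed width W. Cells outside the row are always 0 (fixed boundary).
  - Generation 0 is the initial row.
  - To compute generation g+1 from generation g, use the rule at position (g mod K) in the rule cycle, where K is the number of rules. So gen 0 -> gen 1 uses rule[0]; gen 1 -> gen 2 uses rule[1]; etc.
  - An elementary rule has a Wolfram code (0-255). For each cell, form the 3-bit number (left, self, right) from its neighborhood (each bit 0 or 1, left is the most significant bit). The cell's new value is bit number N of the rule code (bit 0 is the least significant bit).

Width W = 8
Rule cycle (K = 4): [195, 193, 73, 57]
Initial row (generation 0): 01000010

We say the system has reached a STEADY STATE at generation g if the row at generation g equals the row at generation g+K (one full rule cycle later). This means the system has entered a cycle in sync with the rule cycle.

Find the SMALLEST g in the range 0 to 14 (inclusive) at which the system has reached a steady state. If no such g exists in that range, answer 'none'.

Gen 0: 01000010
Gen 1 (rule 195): 10011100
Gen 2 (rule 193): 00001101
Gen 3 (rule 73): 11101100
Gen 4 (rule 57): 10011011
Gen 5 (rule 195): 00101001
Gen 6 (rule 193): 10000000
Gen 7 (rule 73): 00111111
Gen 8 (rule 57): 10100000
Gen 9 (rule 195): 00001111
Gen 10 (rule 193): 11100111
Gen 11 (rule 73): 10100101
Gen 12 (rule 57): 01010010
Gen 13 (rule 195): 10000100
Gen 14 (rule 193): 00110001
Gen 15 (rule 73): 10110100
Gen 16 (rule 57): 01101011
Gen 17 (rule 195): 10100001
Gen 18 (rule 193): 00001100

Answer: none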